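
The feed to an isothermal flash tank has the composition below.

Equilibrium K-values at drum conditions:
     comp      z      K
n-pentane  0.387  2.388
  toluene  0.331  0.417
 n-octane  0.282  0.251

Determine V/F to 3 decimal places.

Material balance + equilibrium reduce to Σ zᵢ(Kᵢ−1)/(1+V/F(Kᵢ−1)) = 0.
Check two-phase: ΣzᵢKᵢ = 1.133 > 1 and Σzᵢ/Kᵢ = 2.079 > 1, so g(0) = 0.133 > 0 and g(1) = -1.079 < 0.
Newton iteration, V/F⁰ = 0.5:
  V/F = 0.500: g = -0.2930, g' = -0.888 → V/F = 0.170
  V/F = 0.170: g = -0.0218, g' = -0.834 → V/F = 0.144
Converged at V/F = 0.144.

V/F = 0.144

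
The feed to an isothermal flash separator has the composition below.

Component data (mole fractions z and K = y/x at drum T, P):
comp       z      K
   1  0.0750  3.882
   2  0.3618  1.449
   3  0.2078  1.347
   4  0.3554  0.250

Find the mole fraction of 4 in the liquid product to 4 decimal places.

Iterate (Newton) starting at ψ = 0.5:
  ψ = 0.5000: g = -0.14382, g' = -0.6831 → ψ = 0.2895
  ψ = 0.2895: g = -0.01334, g' = -0.5891 → ψ = 0.2668
  ψ = 0.2668: g = 0.00001, g' = -0.5906 → ψ = 0.2669
Converged at ψ = 0.2669.
Compositions from xᵢ = zᵢ/(1+ψ(Kᵢ−1)), yᵢ = Kᵢxᵢ:
  1: x = 0.0424, y = 0.1646
  2: x = 0.3231, y = 0.4682
  3: x = 0.1902, y = 0.2562
  4: x = 0.4443, y = 0.1111

x_4 = 0.4443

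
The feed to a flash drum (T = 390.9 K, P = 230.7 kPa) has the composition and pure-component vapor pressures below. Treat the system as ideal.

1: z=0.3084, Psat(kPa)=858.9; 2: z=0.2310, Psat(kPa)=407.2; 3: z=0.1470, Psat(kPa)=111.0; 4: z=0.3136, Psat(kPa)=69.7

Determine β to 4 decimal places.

β = 0.5486

Raoult's law: Kᵢ = Pᵢˢᵃᵗ/P = Pᵢˢᵃᵗ/230.7.
  K_1 = 858.9/230.7 = 3.723017, K_2 = 407.2/230.7 = 1.765063, K_3 = 111.0/230.7 = 0.481144, K_4 = 69.7/230.7 = 0.302124
Material balance + equilibrium reduce to Σ zᵢ(Kᵢ−1)/(1+β(Kᵢ−1)) = 0.
Feasibility: ΣzᵢKᵢ = 1.7214, Σzᵢ/Kᵢ = 1.5572 — both > 1, two phases present.
Iterate (Newton) starting at β = 0.65:
  β = 0.6500: g = -0.09443, g' = -0.9601 → β = 0.5516
  β = 0.5516: g = -0.00280, g' = -0.9136 → β = 0.5486
Converged at β = 0.5486.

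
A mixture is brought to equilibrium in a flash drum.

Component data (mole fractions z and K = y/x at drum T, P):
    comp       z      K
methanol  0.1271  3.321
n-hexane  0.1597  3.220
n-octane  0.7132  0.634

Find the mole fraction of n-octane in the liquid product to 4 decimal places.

Rachford–Rice: g(V/F) = Σ zᵢ(Kᵢ−1)/(1+V/F(Kᵢ−1)) = 0.
g(0) = ΣzᵢKᵢ − 1 = 0.3885 and g(1) = 1 − Σzᵢ/Kᵢ = -0.2128, so a root lies in (0, 1).
Iterate (Newton) starting at V/F = 0.5:
  V/F = 0.5000: g = -0.01493, g' = -0.4666 → V/F = 0.4680
  V/F = 0.4680: g = 0.00030, g' = -0.4857 → V/F = 0.4686
Converged at V/F = 0.4686.
Compositions from xᵢ = zᵢ/(1+V/F(Kᵢ−1)), yᵢ = Kᵢxᵢ:
  methanol: x = 0.0609, y = 0.2022
  n-hexane: x = 0.0783, y = 0.2520
  n-octane: x = 0.8608, y = 0.5458

x_n-octane = 0.8608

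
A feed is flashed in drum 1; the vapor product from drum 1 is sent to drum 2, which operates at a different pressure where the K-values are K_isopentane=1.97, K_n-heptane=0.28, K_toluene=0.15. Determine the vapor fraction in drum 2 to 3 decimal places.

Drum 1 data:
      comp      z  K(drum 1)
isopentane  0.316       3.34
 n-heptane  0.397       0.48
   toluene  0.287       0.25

V/F (drum 2) = 0.609

Drum 1:
Rachford–Rice: g(ψ₁) = Σ zᵢ(Kᵢ−1)/(1+ψ₁(Kᵢ−1)) = 0.
Check two-phase: ΣzᵢKᵢ = 1.318 > 1 and Σzᵢ/Kᵢ = 2.070 > 1, so g(0) = 0.318 > 0 and g(1) = -1.070 < 0.
Iterate (Newton) starting at ψ₁ = 0.5:
  ψ₁ = 0.500: g = -0.2826, g' = -0.977 → ψ₁ = 0.211
  ψ₁ = 0.211: g = 0.0078, g' = -1.139 → ψ₁ = 0.218
Converged at ψ₁ = 0.218.
Drum-1 compositions:
  isopentane: x = 0.209, y = 0.699
  n-heptane: x = 0.448, y = 0.215
  toluene: x = 0.343, y = 0.086
Drum-2 feed = drum-1 vapor: z₂ = (0.6994, 0.2149, 0.0857).
Drum 2:
Let ψ₂ = V/F and solve Σ zᵢ(Kᵢ−1)/(1+ψ₂(Kᵢ−1)) = 0.
Check two-phase: ΣzᵢKᵢ = 1.451 > 1 and Σzᵢ/Kᵢ = 1.694 > 1, so g(0) = 0.451 > 0 and g(1) = -0.694 < 0.
Newton–Raphson from ψ₂ = 0.52:
  ψ₂ = 0.520: g = 0.0731, g' = -0.774 → ψ₂ = 0.614
  ψ₂ = 0.614: g = -0.0048, g' = -0.888 → ψ₂ = 0.609
Converged at ψ₂ = 0.609.
  isopentane: x = 0.440, y = 0.866
  n-heptane: x = 0.383, y = 0.107
  toluene: x = 0.178, y = 0.027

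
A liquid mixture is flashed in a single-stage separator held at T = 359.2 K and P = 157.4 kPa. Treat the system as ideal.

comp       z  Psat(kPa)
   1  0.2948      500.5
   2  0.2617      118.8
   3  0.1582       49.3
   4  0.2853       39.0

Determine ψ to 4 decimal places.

ψ = 0.2014

Raoult's law: Kᵢ = Pᵢˢᵃᵗ/P = Pᵢˢᵃᵗ/157.4.
  K_1 = 500.5/157.4 = 3.179797, K_2 = 118.8/157.4 = 0.754765, K_3 = 49.3/157.4 = 0.313215, K_4 = 39.0/157.4 = 0.247776
Newton–Raphson from ψ = 0.5:
  ψ = 0.5000: g = -0.27512, g' = -0.9290 → ψ = 0.2038
  ψ = 0.2038: g = -0.00245, g' = -1.0150 → ψ = 0.2014
Converged at ψ = 0.2014.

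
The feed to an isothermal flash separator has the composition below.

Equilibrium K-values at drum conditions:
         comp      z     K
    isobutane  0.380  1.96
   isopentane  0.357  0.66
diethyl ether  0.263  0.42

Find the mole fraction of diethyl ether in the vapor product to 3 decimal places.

Rachford–Rice: g(V/F) = Σ zᵢ(Kᵢ−1)/(1+V/F(Kᵢ−1)) = 0.
Feasibility: ΣzᵢKᵢ = 1.091, Σzᵢ/Kᵢ = 1.361 — both > 1, two phases present.
Newton iteration, V/F⁰ = 0.5:
  V/F = 0.500: g = -0.1146, g' = -0.395 → V/F = 0.210
  V/F = 0.210: g = -0.0009, g' = -0.405 → V/F = 0.208
Converged at V/F = 0.208.
Compositions from xᵢ = zᵢ/(1+V/F(Kᵢ−1)), yᵢ = Kᵢxᵢ:
  isobutane: x = 0.317, y = 0.621
  isopentane: x = 0.384, y = 0.254
  diethyl ether: x = 0.299, y = 0.126

y_diethyl ether = 0.126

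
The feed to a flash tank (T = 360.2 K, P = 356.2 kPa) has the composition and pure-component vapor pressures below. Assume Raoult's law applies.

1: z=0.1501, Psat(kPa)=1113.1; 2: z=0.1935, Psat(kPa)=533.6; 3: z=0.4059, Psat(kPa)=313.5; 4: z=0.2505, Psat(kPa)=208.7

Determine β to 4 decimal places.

β = 0.7022

Raoult's law: Kᵢ = Pᵢˢᵃᵗ/P = Pᵢˢᵃᵗ/356.2.
  K_1 = 1113.1/356.2 = 3.124930, K_2 = 533.6/356.2 = 1.498035, K_3 = 313.5/356.2 = 0.880124, K_4 = 208.7/356.2 = 0.585907
Newton iteration, β⁰ = 0.5:
  β = 0.5000: g = 0.04923, g' = -0.2650 → β = 0.6858
  β = 0.6858: g = 0.00376, g' = -0.2296 → β = 0.7021
  β = 0.7021: g = 0.00001, g' = -0.2278 → β = 0.7022
Converged at β = 0.7022.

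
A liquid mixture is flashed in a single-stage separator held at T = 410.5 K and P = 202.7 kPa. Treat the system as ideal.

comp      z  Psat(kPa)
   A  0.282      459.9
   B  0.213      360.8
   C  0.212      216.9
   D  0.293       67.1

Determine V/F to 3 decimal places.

V/F = 0.605

Raoult's law: Kᵢ = Pᵢˢᵃᵗ/P = Pᵢˢᵃᵗ/202.7.
  K_A = 459.9/202.7 = 2.26887, K_B = 360.8/202.7 = 1.77997, K_C = 216.9/202.7 = 1.07005, K_D = 67.1/202.7 = 0.33103
Rachford–Rice: g(V/F) = Σ zᵢ(Kᵢ−1)/(1+V/F(Kᵢ−1)) = 0.
Check two-phase: ΣzᵢKᵢ = 1.343 > 1 and Σzᵢ/Kᵢ = 1.327 > 1, so g(0) = 0.343 > 0 and g(1) = -0.327 < 0.
Newton iteration, V/F⁰ = 0.48:
  V/F = 0.480: g = 0.0689, g' = -0.529 → V/F = 0.610
  V/F = 0.610: g = -0.0027, g' = -0.579 → V/F = 0.605
Converged at V/F = 0.605.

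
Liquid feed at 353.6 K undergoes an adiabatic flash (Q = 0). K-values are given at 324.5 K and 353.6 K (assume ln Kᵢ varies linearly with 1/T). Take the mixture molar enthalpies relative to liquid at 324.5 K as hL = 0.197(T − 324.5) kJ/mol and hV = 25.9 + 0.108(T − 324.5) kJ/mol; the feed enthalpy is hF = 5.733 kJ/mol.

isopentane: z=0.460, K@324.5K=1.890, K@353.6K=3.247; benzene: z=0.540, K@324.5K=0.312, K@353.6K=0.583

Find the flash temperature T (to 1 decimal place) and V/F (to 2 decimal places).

Adiabatic flash: solve Rachford–Rice at each trial T, then check hF = ψ·hV(T) + (1−ψ)·hL(T).
  T = 324.5 K: K = (1.890, 0.312), RR gives ψ = 0.062, H_out = 1.602 kJ/mol
  T = 353.6 K: K = (3.247, 0.583), RR gives ψ = 0.863, H_out = 25.845 kJ/mol
  T = 339.1 K: K = (2.509, 0.433), RR gives ψ = 0.453, H_out = 14.018 kJ/mol
  T = 331.8 K: K = (2.184, 0.369), RR gives ψ = 0.273, H_out = 8.324 kJ/mol
  T = 328.1 K: K = (2.031, 0.339), RR gives ψ = 0.172, H_out = 5.121 kJ/mol
  T = 330.0 K: K = (2.109, 0.354), RR gives ψ = 0.225, H_out = 6.807 kJ/mol
Linear interpolation between T = 328.1 (H_out = 5.121) and T = 330.0 (H_out = 6.807) on hF = 5.733 gives T ≈ 328.8 K, at which ψ = 0.19.

T = 328.8 K, V/F = 0.19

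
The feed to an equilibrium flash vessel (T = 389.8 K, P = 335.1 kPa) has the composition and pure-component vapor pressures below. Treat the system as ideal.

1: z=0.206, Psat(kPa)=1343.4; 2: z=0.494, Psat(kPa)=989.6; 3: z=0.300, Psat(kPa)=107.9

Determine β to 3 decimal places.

β = 0.896

Raoult's law: Kᵢ = Pᵢˢᵃᵗ/P = Pᵢˢᵃᵗ/335.1.
  K_1 = 1343.4/335.1 = 4.00895, K_2 = 989.6/335.1 = 2.95315, K_3 = 107.9/335.1 = 0.32199
Material balance + equilibrium reduce to Σ zᵢ(Kᵢ−1)/(1+β(Kᵢ−1)) = 0.
Check two-phase: ΣzᵢKᵢ = 2.381 > 1 and Σzᵢ/Kᵢ = 1.150 > 1, so g(0) = 1.381 > 0 and g(1) = -0.150 < 0.
Newton iteration, β⁰ = 0.5:
  β = 0.500: g = 0.4279, g' = -1.095 → β = 0.891
  β = 0.891: g = 0.0071, g' = -1.268 → β = 0.896
Converged at β = 0.896.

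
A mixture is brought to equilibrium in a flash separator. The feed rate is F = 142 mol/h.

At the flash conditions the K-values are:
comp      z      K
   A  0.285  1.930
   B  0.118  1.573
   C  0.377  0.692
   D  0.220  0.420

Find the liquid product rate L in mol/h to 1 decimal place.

L = 106.9 mol/h

Material balance + equilibrium reduce to Σ zᵢ(Kᵢ−1)/(1+ψ(Kᵢ−1)) = 0.
g(0) = ΣzᵢKᵢ − 1 = 0.089 and g(1) = 1 − Σzᵢ/Kᵢ = -0.291, so a root lies in (0, 1).
Iterate (Newton) starting at ψ = 0.47:
  ψ = 0.470: g = -0.0735, g' = -0.332 → ψ = 0.249
  ψ = 0.249: g = -0.0004, g' = -0.335 → ψ = 0.247
Converged at ψ = 0.247.
Then V = ψ·F = 0.2475·142 = 35.1 mol/h and L = F − V = 106.9 mol/h.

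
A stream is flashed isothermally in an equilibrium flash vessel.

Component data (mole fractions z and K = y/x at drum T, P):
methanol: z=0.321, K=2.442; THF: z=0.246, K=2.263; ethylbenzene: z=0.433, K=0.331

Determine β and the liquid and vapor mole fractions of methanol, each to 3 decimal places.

Let β = V/F and solve Σ zᵢ(Kᵢ−1)/(1+β(Kᵢ−1)) = 0.
Check two-phase: ΣzᵢKᵢ = 1.484 > 1 and Σzᵢ/Kᵢ = 1.548 > 1, so g(0) = 0.484 > 0 and g(1) = -0.548 < 0.
Newton iteration, β⁰ = 0.5:
  β = 0.500: g = 0.0241, g' = -0.810 → β = 0.530
Converged at β = 0.530.
Compositions from xᵢ = zᵢ/(1+β(Kᵢ−1)), yᵢ = Kᵢxᵢ:
  methanol: x = 0.182, y = 0.444
  THF: x = 0.147, y = 0.334
  ethylbenzene: x = 0.671, y = 0.222

β = 0.530, x_methanol = 0.182, y_methanol = 0.444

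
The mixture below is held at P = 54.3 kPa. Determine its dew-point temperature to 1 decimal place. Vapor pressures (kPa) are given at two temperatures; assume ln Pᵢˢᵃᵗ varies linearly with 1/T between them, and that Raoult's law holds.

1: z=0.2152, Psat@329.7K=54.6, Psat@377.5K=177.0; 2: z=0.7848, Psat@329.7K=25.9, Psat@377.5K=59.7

T = 362.4 K

Dew-point temperature: Σzᵢ·P/Pᵢˢᵃᵗ(T) = 1. Interpolate ln Pᵢˢᵃᵗ = aᵢ + bᵢ/T.
  T = 329.7 K: ΣzᵢP/Pᵢˢᵃᵗ = 1.8594
  T = 377.5 K: ΣzᵢP/Pᵢˢᵃᵗ = 0.7798
  T = 353.6 K: ΣzᵢP/Pᵢˢᵃᵗ = 1.1678
  T = 365.6 K: ΣzᵢP/Pᵢˢᵃᵗ = 0.9470
  T = 359.6 K: ΣzᵢP/Pᵢˢᵃᵗ = 1.0497
  T = 362.6 K: ΣzᵢP/Pᵢˢᵃᵗ = 0.9966
  T = 361.1 K: ΣzᵢP/Pᵢˢᵃᵗ = 1.0227
Interpolating between 361.1 K and 362.6 K gives T ≈ 362.4 K.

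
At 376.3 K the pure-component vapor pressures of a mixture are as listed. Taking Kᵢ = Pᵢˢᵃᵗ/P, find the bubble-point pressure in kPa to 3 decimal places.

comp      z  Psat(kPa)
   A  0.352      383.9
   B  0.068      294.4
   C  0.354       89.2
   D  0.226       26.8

Pbub = 192.786 kPa

At the bubble point ψ → 0, so ΣzᵢKᵢ = 1 with Kᵢ = Pᵢˢᵃᵗ/P ⇒ P = ΣzᵢPᵢˢᵃᵗ.
P = 0.352·383.9 + 0.068·294.4 + 0.354·89.2 + 0.226·26.8 = 192.786 kPa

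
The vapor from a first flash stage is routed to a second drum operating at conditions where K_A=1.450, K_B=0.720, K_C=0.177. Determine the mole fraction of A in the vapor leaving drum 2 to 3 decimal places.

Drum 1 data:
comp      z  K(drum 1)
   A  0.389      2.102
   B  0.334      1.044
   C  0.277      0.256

Drum 1:
Let ψ₁ = V/F and solve Σ zᵢ(Kᵢ−1)/(1+ψ₁(Kᵢ−1)) = 0.
Check two-phase: ΣzᵢKᵢ = 1.237 > 1 and Σzᵢ/Kᵢ = 1.587 > 1, so g(0) = 0.237 > 0 and g(1) = -0.587 < 0.
Newton iteration, ψ₁⁰ = 0.45:
  ψ₁ = 0.450: g = -0.0088, g' = -0.558 → ψ₁ = 0.434
Converged at ψ₁ = 0.434.
Drum-1 compositions:
  A: x = 0.263, y = 0.553
  B: x = 0.328, y = 0.342
  C: x = 0.409, y = 0.105
Drum-2 feed = drum-1 vapor: z₂ = (0.5531, 0.3422, 0.1047).
Drum 2:
Rachford–Rice: g(ψ₂) = Σ zᵢ(Kᵢ−1)/(1+ψ₂(Kᵢ−1)) = 0.
Check two-phase: ΣzᵢKᵢ = 1.067 > 1 and Σzᵢ/Kᵢ = 1.448 > 1, so g(0) = 0.067 > 0 and g(1) = -0.448 < 0.
Iterate (Newton) starting at ψ₂ = 0.57:
  ψ₂ = 0.570: g = -0.0783, g' = -0.361 → ψ₂ = 0.353
  ψ₂ = 0.353: g = -0.0130, g' = -0.257 → ψ₂ = 0.302
  ψ₂ = 0.302: g = -0.0003, g' = -0.245 → ψ₂ = 0.301
Converged at ψ₂ = 0.301.
  A: x = 0.487, y = 0.706
  B: x = 0.374, y = 0.269
  C: x = 0.139, y = 0.025

y_A (drum 2) = 0.706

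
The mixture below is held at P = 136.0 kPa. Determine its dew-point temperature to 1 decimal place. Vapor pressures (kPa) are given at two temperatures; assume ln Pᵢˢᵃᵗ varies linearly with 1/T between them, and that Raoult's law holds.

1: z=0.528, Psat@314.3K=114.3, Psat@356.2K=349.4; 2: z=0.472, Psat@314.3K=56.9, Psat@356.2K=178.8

T = 333.8 K

Dew-point temperature: Σzᵢ·P/Pᵢˢᵃᵗ(T) = 1. Interpolate ln Pᵢˢᵃᵗ = aᵢ + bᵢ/T.
  T = 314.3 K: ΣzᵢP/Pᵢˢᵃᵗ = 1.7564
  T = 356.2 K: ΣzᵢP/Pᵢˢᵃᵗ = 0.5645
  T = 335.2 K: ΣzᵢP/Pᵢˢᵃᵗ = 0.9623
  T = 324.8 K: ΣzᵢP/Pᵢˢᵃᵗ = 1.2857
  T = 330.0 K: ΣzᵢP/Pᵢˢᵃᵗ = 1.1098
  T = 332.6 K: ΣzᵢP/Pᵢˢᵃᵗ = 1.0329
Interpolating between 332.6 K and 335.2 K gives T ≈ 333.8 K.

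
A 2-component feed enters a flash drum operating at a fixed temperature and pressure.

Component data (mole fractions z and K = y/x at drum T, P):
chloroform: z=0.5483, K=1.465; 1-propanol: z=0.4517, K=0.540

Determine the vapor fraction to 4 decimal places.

Iterate (Newton) starting at ψ = 0.6:
  ψ = 0.6000: g = -0.08765, g' = -0.2548 → ψ = 0.2560
  ψ = 0.2560: g = -0.00769, g' = -0.2175 → ψ = 0.2207
  ψ = 0.2207: g = -0.00003, g' = -0.2159 → ψ = 0.2206
Converged at ψ = 0.2206.

ψ = 0.2206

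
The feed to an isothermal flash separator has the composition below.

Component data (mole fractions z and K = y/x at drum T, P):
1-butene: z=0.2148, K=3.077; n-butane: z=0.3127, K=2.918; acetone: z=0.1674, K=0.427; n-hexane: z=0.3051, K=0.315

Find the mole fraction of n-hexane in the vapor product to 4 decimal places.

Newton iteration, ψ⁰ = 0.5:
  ψ = 0.5000: g = 0.07272, g' = -0.9619 → ψ = 0.5756
  ψ = 0.5756: g = 0.00010, g' = -0.9647 → ψ = 0.5757
Converged at ψ = 0.5757.
Compositions from xᵢ = zᵢ/(1+ψ(Kᵢ−1)), yᵢ = Kᵢxᵢ:
  1-butene: x = 0.0978, y = 0.3010
  n-butane: x = 0.1486, y = 0.4336
  acetone: x = 0.2498, y = 0.1067
  n-hexane: x = 0.5038, y = 0.1587

y_n-hexane = 0.1587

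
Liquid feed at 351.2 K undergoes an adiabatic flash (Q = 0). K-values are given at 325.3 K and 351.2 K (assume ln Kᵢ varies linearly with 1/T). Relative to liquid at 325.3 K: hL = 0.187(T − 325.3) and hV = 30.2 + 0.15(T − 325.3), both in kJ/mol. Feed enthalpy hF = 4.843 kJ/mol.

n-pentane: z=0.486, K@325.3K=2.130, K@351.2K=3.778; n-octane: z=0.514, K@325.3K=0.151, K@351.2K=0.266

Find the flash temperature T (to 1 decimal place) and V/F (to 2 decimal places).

Adiabatic flash: solve Rachford–Rice at each trial T, then check hF = ψ·hV(T) + (1−ψ)·hL(T).
  T = 325.3 K: K = (2.130, 0.151), RR gives ψ = 0.118, H_out = 3.551 kJ/mol
  T = 351.2 K: K = (3.778, 0.266), RR gives ψ = 0.477, H_out = 18.795 kJ/mol
  T = 338.2 K: K = (2.865, 0.202), RR gives ψ = 0.334, H_out = 12.330 kJ/mol
  T = 331.8 K: K = (2.480, 0.176), RR gives ψ = 0.242, H_out = 8.472 kJ/mol
  T = 328.6 K: K = (2.303, 0.163), RR gives ψ = 0.186, H_out = 6.218 kJ/mol
  T = 327.0 K: K = (2.218, 0.157), RR gives ψ = 0.155, H_out = 4.975 kJ/mol
Linear interpolation between T = 325.3 (H_out = 3.551) and T = 327.0 (H_out = 4.975) on hF = 4.843 gives T ≈ 326.8 K, at which ψ = 0.15.

T = 326.8 K, V/F = 0.15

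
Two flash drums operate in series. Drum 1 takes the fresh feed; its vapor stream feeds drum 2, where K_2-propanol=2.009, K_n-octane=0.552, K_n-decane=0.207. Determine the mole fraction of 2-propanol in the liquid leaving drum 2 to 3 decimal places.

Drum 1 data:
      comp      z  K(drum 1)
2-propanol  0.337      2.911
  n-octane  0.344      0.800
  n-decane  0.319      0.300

x_2-propanol (drum 2) = 0.364

Drum 1:
Newton iteration, ψ₁⁰ = 0.5:
  ψ₁ = 0.500: g = -0.0907, g' = -0.709 → ψ₁ = 0.372
Converged at ψ₁ = 0.372.
Drum-1 compositions:
  2-propanol: x = 0.197, y = 0.573
  n-octane: x = 0.372, y = 0.297
  n-decane: x = 0.431, y = 0.129
Drum-2 feed = drum-1 vapor: z₂ = (0.5732, 0.2973, 0.1294).
Drum 2:
Let ψ₂ = V/F and solve Σ zᵢ(Kᵢ−1)/(1+ψ₂(Kᵢ−1)) = 0.
g(0) = ΣzᵢKᵢ − 1 = 0.343 and g(1) = 1 − Σzᵢ/Kᵢ = -0.449, so a root lies in (0, 1).
Iterate (Newton) starting at ψ₂ = 0.5:
  ψ₂ = 0.500: g = 0.0427, g' = -0.580 → ψ₂ = 0.574
  ψ₂ = 0.574: g = -0.0012, g' = -0.616 → ψ₂ = 0.572
Converged at ψ₂ = 0.572.
  2-propanol: x = 0.364, y = 0.730
  n-octane: x = 0.400, y = 0.221
  n-decane: x = 0.237, y = 0.049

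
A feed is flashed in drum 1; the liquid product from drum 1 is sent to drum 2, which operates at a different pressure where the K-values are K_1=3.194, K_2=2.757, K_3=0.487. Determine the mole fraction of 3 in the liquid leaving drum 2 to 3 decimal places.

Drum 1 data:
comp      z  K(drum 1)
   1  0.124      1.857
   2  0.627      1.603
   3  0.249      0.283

x_3 (drum 2) = 0.780

Drum 1:
Rachford–Rice: g(ψ₁) = Σ zᵢ(Kᵢ−1)/(1+ψ₁(Kᵢ−1)) = 0.
Feasibility: ΣzᵢKᵢ = 1.306, Σzᵢ/Kᵢ = 1.338 — both > 1, two phases present.
Newton iteration, ψ₁⁰ = 0.5:
  ψ₁ = 0.500: g = 0.0866, g' = -0.490 → ψ₁ = 0.677
  ψ₁ = 0.677: g = -0.0110, g' = -0.634 → ψ₁ = 0.659
Converged at ψ₁ = 0.659.
Drum-1 compositions:
  1: x = 0.079, y = 0.147
  2: x = 0.449, y = 0.719
  3: x = 0.472, y = 0.134
Drum-2 feed = drum-1 liquid: z₂ = (0.0792, 0.4487, 0.4721).
Drum 2:
Newton iteration, ψ₂⁰ = 0.49:
  ψ₂ = 0.490: g = 0.1839, g' = -0.710 → ψ₂ = 0.749
  ψ₂ = 0.749: g = 0.0129, g' = -0.640 → ψ₂ = 0.769
Converged at ψ₂ = 0.769.
  1: x = 0.029, y = 0.094
  2: x = 0.191, y = 0.526
  3: x = 0.780, y = 0.380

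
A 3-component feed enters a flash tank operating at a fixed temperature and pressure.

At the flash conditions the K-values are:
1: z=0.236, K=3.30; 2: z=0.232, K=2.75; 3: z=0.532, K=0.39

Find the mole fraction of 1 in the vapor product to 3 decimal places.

y_1 = 0.361

Material balance + equilibrium reduce to Σ zᵢ(Kᵢ−1)/(1+ψ(Kᵢ−1)) = 0.
Feasibility: ΣzᵢKᵢ = 1.624, Σzᵢ/Kᵢ = 1.520 — both > 1, two phases present.
Newton iteration, ψ⁰ = 0.5:
  ψ = 0.500: g = 0.0021, g' = -0.882 → ψ = 0.502
Converged at ψ = 0.502.
Compositions from xᵢ = zᵢ/(1+ψ(Kᵢ−1)), yᵢ = Kᵢxᵢ:
  1: x = 0.109, y = 0.361
  2: x = 0.123, y = 0.340
  3: x = 0.767, y = 0.299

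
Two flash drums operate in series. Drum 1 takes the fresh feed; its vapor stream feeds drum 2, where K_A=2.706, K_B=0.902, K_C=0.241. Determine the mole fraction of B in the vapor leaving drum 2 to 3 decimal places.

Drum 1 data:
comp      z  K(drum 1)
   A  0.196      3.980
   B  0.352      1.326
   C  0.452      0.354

y_B (drum 2) = 0.398

Drum 1:
Material balance + equilibrium reduce to Σ zᵢ(Kᵢ−1)/(1+ψ₁(Kᵢ−1)) = 0.
Check two-phase: ΣzᵢKᵢ = 1.407 > 1 and Σzᵢ/Kᵢ = 1.592 > 1, so g(0) = 0.407 > 0 and g(1) = -0.592 < 0.
Newton iteration, ψ₁⁰ = 0.58:
  ψ₁ = 0.580: g = -0.1564, g' = -0.743 → ψ₁ = 0.369
  ψ₁ = 0.369: g = -0.0031, g' = -0.750 → ψ₁ = 0.365
Converged at ψ₁ = 0.365.
Drum-1 compositions:
  A: x = 0.094, y = 0.373
  B: x = 0.315, y = 0.417
  C: x = 0.592, y = 0.209
Drum-2 feed = drum-1 vapor: z₂ = (0.3735, 0.4171, 0.2094).
Drum 2:
Rachford–Rice: g(ψ₂) = Σ zᵢ(Kᵢ−1)/(1+ψ₂(Kᵢ−1)) = 0.
Check two-phase: ΣzᵢKᵢ = 1.437 > 1 and Σzᵢ/Kᵢ = 1.469 > 1, so g(0) = 0.437 > 0 and g(1) = -0.469 < 0.
Newton–Raphson from ψ₂ = 0.5:
  ψ₂ = 0.500: g = 0.0447, g' = -0.634 → ψ₂ = 0.570
  ψ₂ = 0.570: g = -0.0007, g' = -0.659 → ψ₂ = 0.569
Converged at ψ₂ = 0.569.
  A: x = 0.189, y = 0.513
  B: x = 0.442, y = 0.398
  C: x = 0.369, y = 0.089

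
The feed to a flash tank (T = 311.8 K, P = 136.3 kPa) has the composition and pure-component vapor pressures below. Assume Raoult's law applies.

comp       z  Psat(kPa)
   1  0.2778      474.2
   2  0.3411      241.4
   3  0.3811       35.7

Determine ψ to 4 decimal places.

ψ = 0.5526

Raoult's law: Kᵢ = Pᵢˢᵃᵗ/P = Pᵢˢᵃᵗ/136.3.
  K_1 = 474.2/136.3 = 3.479090, K_2 = 241.4/136.3 = 1.771093, K_3 = 35.7/136.3 = 0.261922
Let ψ = V/F and solve Σ zᵢ(Kᵢ−1)/(1+ψ(Kᵢ−1)) = 0.
g(0) = ΣzᵢKᵢ − 1 = 0.6704 and g(1) = 1 − Σzᵢ/Kᵢ = -0.7275, so a root lies in (0, 1).
Iterate (Newton) starting at ψ = 0.63:
  ψ = 0.6300: g = -0.07990, g' = -1.0773 → ψ = 0.5558
  ψ = 0.5558: g = -0.00323, g' = -0.9982 → ψ = 0.5526
Converged at ψ = 0.5526.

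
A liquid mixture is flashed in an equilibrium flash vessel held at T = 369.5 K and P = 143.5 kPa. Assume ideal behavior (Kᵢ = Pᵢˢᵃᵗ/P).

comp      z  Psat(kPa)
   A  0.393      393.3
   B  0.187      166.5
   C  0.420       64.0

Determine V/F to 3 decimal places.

V/F = 0.623

Raoult's law: Kᵢ = Pᵢˢᵃᵗ/P = Pᵢˢᵃᵗ/143.5.
  K_A = 393.3/143.5 = 2.74077, K_B = 166.5/143.5 = 1.16028, K_C = 64.0/143.5 = 0.44599
Material balance + equilibrium reduce to Σ zᵢ(Kᵢ−1)/(1+V/F(Kᵢ−1)) = 0.
Check two-phase: ΣzᵢKᵢ = 1.481 > 1 and Σzᵢ/Kᵢ = 1.246 > 1, so g(0) = 0.481 > 0 and g(1) = -0.246 < 0.
Iterate (Newton) starting at V/F = 0.5:
  V/F = 0.500: g = 0.0717, g' = -0.591 → V/F = 0.621
  V/F = 0.621: g = 0.0011, g' = -0.579 → V/F = 0.623
Converged at V/F = 0.623.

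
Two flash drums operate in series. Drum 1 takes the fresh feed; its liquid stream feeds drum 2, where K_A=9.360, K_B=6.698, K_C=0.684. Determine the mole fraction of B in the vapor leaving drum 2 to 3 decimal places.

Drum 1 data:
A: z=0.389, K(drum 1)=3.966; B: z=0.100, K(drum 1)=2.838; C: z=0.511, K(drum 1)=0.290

y_B (drum 2) = 0.084

Drum 1:
Newton iteration, ψ₁⁰ = 0.5:
  ψ₁ = 0.500: g = -0.0020, g' = -1.266 → ψ₁ = 0.498
Converged at ψ₁ = 0.498.
Drum-1 compositions:
  A: x = 0.157, y = 0.623
  B: x = 0.052, y = 0.148
  C: x = 0.791, y = 0.229
Drum-2 feed = drum-1 liquid: z₂ = (0.1570, 0.0522, 0.7908).
Drum 2:
Let ψ₂ = V/F and solve Σ zᵢ(Kᵢ−1)/(1+ψ₂(Kᵢ−1)) = 0.
Check two-phase: ΣzᵢKᵢ = 2.360 > 1 and Σzᵢ/Kᵢ = 1.181 > 1, so g(0) = 1.360 > 0 and g(1) = -0.181 < 0.
Newton iteration, ψ₂⁰ = 0.53:
  ψ₂ = 0.530: g = 0.0154, g' = -0.591 → ψ₂ = 0.556
  ψ₂ = 0.556: g = 0.0004, g' = -0.557 → ψ₂ = 0.557
Converged at ψ₂ = 0.557.
  A: x = 0.028, y = 0.260
  B: x = 0.013, y = 0.084
  C: x = 0.960, y = 0.656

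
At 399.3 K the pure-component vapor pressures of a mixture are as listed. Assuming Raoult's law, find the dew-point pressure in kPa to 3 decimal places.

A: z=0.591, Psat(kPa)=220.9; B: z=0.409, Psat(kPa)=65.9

At the dew point ψ → 1, so Σzᵢ/Kᵢ = 1 with Kᵢ = Pᵢˢᵃᵗ/P ⇒ 1/P = Σzᵢ/Pᵢˢᵃᵗ.
1/P = 0.591/220.9 + 0.409/65.9 = 0.008882 ⇒ P = 112.590 kPa

Pdew = 112.590 kPa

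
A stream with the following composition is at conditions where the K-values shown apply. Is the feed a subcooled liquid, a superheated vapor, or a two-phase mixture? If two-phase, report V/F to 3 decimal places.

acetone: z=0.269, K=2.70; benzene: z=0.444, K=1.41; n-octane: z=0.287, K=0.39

ΣzᵢKᵢ = 1.464; Σzᵢ/Kᵢ = 1.150.
Both exceed 1, so a two-phase solution exists.
Let ψ = V/F and solve Σ zᵢ(Kᵢ−1)/(1+ψ(Kᵢ−1)) = 0.
Newton–Raphson from ψ = 0.43:
  ψ = 0.430: g = 0.1816, g' = -0.510 → ψ = 0.786
  ψ = 0.786: g = -0.0031, g' = -0.580 → ψ = 0.781
Converged at ψ = 0.781.

two-phase, V/F = 0.781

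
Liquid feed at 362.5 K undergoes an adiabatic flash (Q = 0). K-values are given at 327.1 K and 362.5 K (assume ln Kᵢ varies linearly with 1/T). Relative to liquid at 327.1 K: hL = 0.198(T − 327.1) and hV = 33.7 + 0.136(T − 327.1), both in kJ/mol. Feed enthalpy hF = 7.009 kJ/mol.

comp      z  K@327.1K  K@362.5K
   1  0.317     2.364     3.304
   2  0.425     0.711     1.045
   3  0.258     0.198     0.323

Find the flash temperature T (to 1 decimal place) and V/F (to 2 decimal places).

T = 330.2 K, V/F = 0.19

Adiabatic flash: solve Rachford–Rice at each trial T, then check hF = ψ·hV(T) + (1−ψ)·hL(T).
  T = 327.1 K: K = (2.364, 0.711, 0.198), RR gives ψ = 0.143, H_out = 4.818 kJ/mol
  T = 362.5 K: K = (3.304, 1.045, 0.323), RR gives ψ = 0.649, H_out = 27.443 kJ/mol
  T = 344.8 K: K = (2.819, 0.871, 0.256), RR gives ψ = 0.404, H_out = 16.671 kJ/mol
  T = 336.0 K: K = (2.589, 0.789, 0.226), RR gives ψ = 0.278, H_out = 10.968 kJ/mol
  T = 331.6 K: K = (2.477, 0.750, 0.212), RR gives ψ = 0.212, H_out = 7.988 kJ/mol
  T = 329.4 K: K = (2.421, 0.731, 0.205), RR gives ψ = 0.179, H_out = 6.455 kJ/mol
Linear interpolation between T = 329.4 (H_out = 6.455) and T = 331.6 (H_out = 7.988) on hF = 7.009 gives T ≈ 330.2 K, at which ψ = 0.19.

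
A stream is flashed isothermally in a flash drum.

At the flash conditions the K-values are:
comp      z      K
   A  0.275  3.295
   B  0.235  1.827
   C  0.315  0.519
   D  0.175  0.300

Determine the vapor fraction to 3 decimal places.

ψ = 0.560

Let ψ = V/F and solve Σ zᵢ(Kᵢ−1)/(1+ψ(Kᵢ−1)) = 0.
Feasibility: ΣzᵢKᵢ = 1.551, Σzᵢ/Kᵢ = 1.402 — both > 1, two phases present.
Newton–Raphson from ψ = 0.55:
  ψ = 0.550: g = 0.0074, g' = -0.720 → ψ = 0.560
Converged at ψ = 0.560.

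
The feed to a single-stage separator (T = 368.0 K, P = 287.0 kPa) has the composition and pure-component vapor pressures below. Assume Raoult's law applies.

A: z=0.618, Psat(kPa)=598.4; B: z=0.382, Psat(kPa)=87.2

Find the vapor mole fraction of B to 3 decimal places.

Raoult's law: Kᵢ = Pᵢˢᵃᵗ/P = Pᵢˢᵃᵗ/287.0.
  K_A = 598.4/287.0 = 2.08502, K_B = 87.2/287.0 = 0.30383
Let β = V/F and solve Σ zᵢ(Kᵢ−1)/(1+β(Kᵢ−1)) = 0.
Feasibility: ΣzᵢKᵢ = 1.405, Σzᵢ/Kᵢ = 1.554 — both > 1, two phases present.
Binary case is linear: z₁(K₁−1)(1+β(K₂−1)) + z₂(K₂−1)(1+β(K₁−1)) = 0
⇒ β = [z₁(K₁−1)+z₂(K₂−1)] / [−(K₁−1)(K₂−1)] = 0.4046/0.7554 = 0.536
Compositions from xᵢ = zᵢ/(1+β(Kᵢ−1)), yᵢ = Kᵢxᵢ:
  A: x = 0.391, y = 0.815
  B: x = 0.609, y = 0.185

y_B = 0.185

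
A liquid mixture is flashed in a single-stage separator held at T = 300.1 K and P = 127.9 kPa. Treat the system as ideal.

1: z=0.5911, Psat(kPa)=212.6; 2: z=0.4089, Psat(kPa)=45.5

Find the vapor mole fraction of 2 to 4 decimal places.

y_2 = 0.1803

Raoult's law: Kᵢ = Pᵢˢᵃᵗ/P = Pᵢˢᵃᵗ/127.9.
  K_1 = 212.6/127.9 = 1.662236, K_2 = 45.5/127.9 = 0.355747
Let ψ = V/F and solve Σ zᵢ(Kᵢ−1)/(1+ψ(Kᵢ−1)) = 0.
Check two-phase: ΣzᵢKᵢ = 1.1280 > 1 and Σzᵢ/Kᵢ = 1.5050 > 1, so g(0) = 0.1280 > 0 and g(1) = -0.5050 < 0.
Binary case is linear: z₁(K₁−1)(1+ψ(K₂−1)) + z₂(K₂−1)(1+ψ(K₁−1)) = 0
⇒ ψ = [z₁(K₁−1)+z₂(K₂−1)] / [−(K₁−1)(K₂−1)] = 0.12801/0.42665 = 0.3000
Compositions from xᵢ = zᵢ/(1+ψ(Kᵢ−1)), yᵢ = Kᵢxᵢ:
  1: x = 0.4931, y = 0.8197
  2: x = 0.5069, y = 0.1803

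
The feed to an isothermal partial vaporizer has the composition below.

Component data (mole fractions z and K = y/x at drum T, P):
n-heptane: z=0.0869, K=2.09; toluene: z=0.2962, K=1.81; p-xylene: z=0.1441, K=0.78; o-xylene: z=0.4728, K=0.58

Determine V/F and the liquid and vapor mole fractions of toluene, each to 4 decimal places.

Material balance + equilibrium reduce to Σ zᵢ(Kᵢ−1)/(1+V/F(Kᵢ−1)) = 0.
Feasibility: ΣzᵢKᵢ = 1.1044, Σzᵢ/Kᵢ = 1.2051 — both > 1, two phases present.
Iterate (Newton) starting at V/F = 0.64:
  V/F = 0.6400: g = -0.09467, g' = -0.2856 → V/F = 0.3085
  V/F = 0.3085: g = 0.00070, g' = -0.3003 → V/F = 0.3108
Converged at V/F = 0.3108.
Compositions from xᵢ = zᵢ/(1+V/F(Kᵢ−1)), yᵢ = Kᵢxᵢ:
  n-heptane: x = 0.0649, y = 0.1357
  toluene: x = 0.2366, y = 0.4283
  p-xylene: x = 0.1547, y = 0.1206
  o-xylene: x = 0.5438, y = 0.3154

V/F = 0.3108, x_toluene = 0.2366, y_toluene = 0.4283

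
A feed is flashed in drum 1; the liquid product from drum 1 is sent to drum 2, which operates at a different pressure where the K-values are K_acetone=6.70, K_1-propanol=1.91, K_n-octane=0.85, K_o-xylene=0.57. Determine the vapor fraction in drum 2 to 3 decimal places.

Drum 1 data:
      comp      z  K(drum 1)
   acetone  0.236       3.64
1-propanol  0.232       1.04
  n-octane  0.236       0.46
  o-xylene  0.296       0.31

Drum 1:
Newton–Raphson from ψ₁ = 0.64:
  ψ₁ = 0.640: g = -0.3198, g' = -0.840 → ψ₁ = 0.259
  ψ₁ = 0.259: g = -0.0180, g' = -0.882 → ψ₁ = 0.239
Converged at ψ₁ = 0.239.
Drum-1 compositions:
  acetone: x = 0.145, y = 0.526
  1-propanol: x = 0.230, y = 0.239
  n-octane: x = 0.271, y = 0.125
  o-xylene: x = 0.355, y = 0.110
Drum-2 feed = drum-1 liquid: z₂ = (0.1446, 0.2298, 0.2710, 0.3546).
Drum 2:
Rachford–Rice: g(ψ₂) = Σ zᵢ(Kᵢ−1)/(1+ψ₂(Kᵢ−1)) = 0.
g(0) = ΣzᵢKᵢ − 1 = 0.840 and g(1) = 1 − Σzᵢ/Kᵢ = -0.083, so a root lies in (0, 1).
Newton iteration, ψ₂⁰ = 0.41:
  ψ₂ = 0.410: g = 0.1709, g' = -0.626 → ψ₂ = 0.683
  ψ₂ = 0.683: g = 0.0364, g' = -0.408 → ψ₂ = 0.772
  ψ₂ = 0.772: g = 0.0013, g' = -0.381 → ψ₂ = 0.775
Converged at ψ₂ = 0.775.
  acetone: x = 0.027, y = 0.179
  1-propanol: x = 0.135, y = 0.257
  n-octane: x = 0.307, y = 0.261
  o-xylene: x = 0.532, y = 0.303

V/F (drum 2) = 0.775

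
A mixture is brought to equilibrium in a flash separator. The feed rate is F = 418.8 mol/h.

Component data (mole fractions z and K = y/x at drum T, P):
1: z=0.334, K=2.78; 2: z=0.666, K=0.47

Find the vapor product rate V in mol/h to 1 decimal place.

Newton–Raphson from β = 0.5:
  β = 0.500: g = -0.1657, g' = -0.643 → β = 0.242
  β = 0.242: g = 0.0105, g' = -0.763 → β = 0.256
Converged at β = 0.256.
Then V = β·F = 0.2560·418.8 = 107.2 mol/h and L = F − V = 311.6 mol/h.

V = 107.2 mol/h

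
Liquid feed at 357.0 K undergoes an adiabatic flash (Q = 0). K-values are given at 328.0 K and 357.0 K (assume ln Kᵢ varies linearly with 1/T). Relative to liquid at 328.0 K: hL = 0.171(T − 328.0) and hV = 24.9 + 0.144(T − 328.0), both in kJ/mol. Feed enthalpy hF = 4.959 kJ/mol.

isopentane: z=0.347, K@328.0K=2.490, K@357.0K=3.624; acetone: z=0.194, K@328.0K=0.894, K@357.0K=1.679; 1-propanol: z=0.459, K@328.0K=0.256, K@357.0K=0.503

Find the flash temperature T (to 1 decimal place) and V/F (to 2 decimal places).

Adiabatic flash: solve Rachford–Rice at each trial T, then check hF = ψ·hV(T) + (1−ψ)·hL(T).
  T = 328.0 K: K = (2.490, 0.894, 0.256), RR gives ψ = 0.171, H_out = 4.253 kJ/mol
  T = 357.0 K: K = (3.624, 1.679, 0.503), RR gives ψ = 0.801, H_out = 24.271 kJ/mol
  T = 342.5 K: K = (3.028, 1.242, 0.364), RR gives ψ = 0.452, H_out = 13.548 kJ/mol
  T = 335.2 K: K = (2.750, 1.056, 0.306), RR gives ψ = 0.308, H_out = 8.845 kJ/mol
  T = 331.6 K: K = (2.618, 0.973, 0.280), RR gives ψ = 0.240, H_out = 6.558 kJ/mol
  T = 329.8 K: K = (2.554, 0.933, 0.268), RR gives ψ = 0.205, H_out = 5.410 kJ/mol
Linear interpolation between T = 328.0 (H_out = 4.253) and T = 329.8 (H_out = 5.410) on hF = 4.959 gives T ≈ 329.1 K, at which ψ = 0.19.

T = 329.1 K, V/F = 0.19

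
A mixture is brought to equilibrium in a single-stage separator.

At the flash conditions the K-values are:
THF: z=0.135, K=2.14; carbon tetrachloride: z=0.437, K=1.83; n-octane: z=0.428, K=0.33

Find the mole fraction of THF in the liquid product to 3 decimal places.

x_THF = 0.094

Let β = V/F and solve Σ zᵢ(Kᵢ−1)/(1+β(Kᵢ−1)) = 0.
g(0) = ΣzᵢKᵢ − 1 = 0.230 and g(1) = 1 − Σzᵢ/Kᵢ = -0.599, so a root lies in (0, 1).
Iterate (Newton) starting at β = 0.47:
  β = 0.470: g = -0.0574, g' = -0.640 → β = 0.380
  β = 0.380: g = -0.0017, g' = -0.605 → β = 0.377
Converged at β = 0.377.
Compositions from xᵢ = zᵢ/(1+β(Kᵢ−1)), yᵢ = Kᵢxᵢ:
  THF: x = 0.094, y = 0.202
  carbon tetrachloride: x = 0.333, y = 0.609
  n-octane: x = 0.573, y = 0.189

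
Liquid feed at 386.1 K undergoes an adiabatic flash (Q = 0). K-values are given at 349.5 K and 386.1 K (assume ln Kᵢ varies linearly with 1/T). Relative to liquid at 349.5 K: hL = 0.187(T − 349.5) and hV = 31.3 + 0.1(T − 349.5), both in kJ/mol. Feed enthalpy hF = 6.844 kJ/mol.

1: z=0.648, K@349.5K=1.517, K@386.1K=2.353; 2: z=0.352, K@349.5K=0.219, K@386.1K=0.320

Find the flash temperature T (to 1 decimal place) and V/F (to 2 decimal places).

Adiabatic flash: solve Rachford–Rice at each trial T, then check hF = ψ·hV(T) + (1−ψ)·hL(T).
  T = 349.5 K: K = (1.517, 0.219), RR gives ψ = 0.149, H_out = 4.659 kJ/mol
  T = 386.1 K: K = (2.353, 0.320), RR gives ψ = 0.693, H_out = 26.322 kJ/mol
  T = 367.8 K: K = (1.910, 0.267), RR gives ψ = 0.498, H_out = 18.203 kJ/mol
  T = 358.6 K: K = (1.706, 0.242), RR gives ψ = 0.357, H_out = 12.589 kJ/mol
  T = 354.1 K: K = (1.611, 0.231), RR gives ψ = 0.266, H_out = 9.087 kJ/mol
  T = 351.8 K: K = (1.564, 0.225), RR gives ψ = 0.211, H_out = 7.004 kJ/mol
Linear interpolation between T = 349.5 (H_out = 4.659) and T = 351.8 (H_out = 7.004) on hF = 6.844 gives T ≈ 351.6 K, at which ψ = 0.21.

T = 351.6 K, V/F = 0.21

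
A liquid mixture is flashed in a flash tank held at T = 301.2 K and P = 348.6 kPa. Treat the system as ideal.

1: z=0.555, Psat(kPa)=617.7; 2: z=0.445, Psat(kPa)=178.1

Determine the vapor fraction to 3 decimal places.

Raoult's law: Kᵢ = Pᵢˢᵃᵗ/P = Pᵢˢᵃᵗ/348.6.
  K_1 = 617.7/348.6 = 1.77194, K_2 = 178.1/348.6 = 0.51090
Material balance + equilibrium reduce to Σ zᵢ(Kᵢ−1)/(1+ψ(Kᵢ−1)) = 0.
g(0) = ΣzᵢKᵢ − 1 = 0.211 and g(1) = 1 − Σzᵢ/Kᵢ = -0.184, so a root lies in (0, 1).
Binary case is linear: z₁(K₁−1)(1+ψ(K₂−1)) + z₂(K₂−1)(1+ψ(K₁−1)) = 0
⇒ ψ = [z₁(K₁−1)+z₂(K₂−1)] / [−(K₁−1)(K₂−1)] = 0.2108/0.3776 = 0.558

ψ = 0.558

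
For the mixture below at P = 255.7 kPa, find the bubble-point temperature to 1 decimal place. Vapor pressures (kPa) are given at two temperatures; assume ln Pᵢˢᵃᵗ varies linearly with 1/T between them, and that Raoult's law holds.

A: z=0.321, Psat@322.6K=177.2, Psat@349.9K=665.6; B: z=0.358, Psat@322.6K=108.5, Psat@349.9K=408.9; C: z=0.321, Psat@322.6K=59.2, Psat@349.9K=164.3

T = 339.2 K

Bubble-point temperature: ΣzᵢPᵢˢᵃᵗ(T) = P. Interpolate ln Pᵢˢᵃᵗ = aᵢ + bᵢ/T.
  T = 322.6 K: ΣzᵢPᵢˢᵃᵗ = 114.73 kPa
  T = 349.9 K: ΣzᵢPᵢˢᵃᵗ = 412.78 kPa
  T = 336.2 K: ΣzᵢPᵢˢᵃᵗ = 222.51 kPa
  T = 343.0 K: ΣzᵢPᵢˢᵃᵗ = 304.16 kPa
  T = 339.6 K: ΣzᵢPᵢˢᵃᵗ = 260.53 kPa
  T = 337.9 K: ΣzᵢPᵢˢᵃᵗ = 240.86 kPa
Interpolating between 337.9 K and 339.6 K gives T ≈ 339.2 K.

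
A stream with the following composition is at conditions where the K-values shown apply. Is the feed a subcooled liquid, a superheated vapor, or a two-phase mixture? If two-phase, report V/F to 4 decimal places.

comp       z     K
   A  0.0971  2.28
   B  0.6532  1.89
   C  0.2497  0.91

superheated vapor

ΣzᵢKᵢ = 1.6832; Σzᵢ/Kᵢ = 0.6626.
Since Σzᵢ/Kᵢ < 1 the mixture is above its dew point — single vapor phase.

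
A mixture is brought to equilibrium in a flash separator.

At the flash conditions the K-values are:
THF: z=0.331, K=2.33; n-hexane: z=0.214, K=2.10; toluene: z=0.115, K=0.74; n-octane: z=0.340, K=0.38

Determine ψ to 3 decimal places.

ψ = 0.625

Newton iteration, ψ⁰ = 0.5:
  ψ = 0.500: g = 0.0764, g' = -0.604 → ψ = 0.627
  ψ = 0.627: g = -0.0009, g' = -0.626 → ψ = 0.625
Converged at ψ = 0.625.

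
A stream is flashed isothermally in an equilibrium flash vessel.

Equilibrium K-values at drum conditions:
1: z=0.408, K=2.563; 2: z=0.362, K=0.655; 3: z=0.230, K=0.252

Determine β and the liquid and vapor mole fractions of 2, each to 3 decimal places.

β = 0.403, x_2 = 0.420, y_2 = 0.275

Let β = V/F and solve Σ zᵢ(Kᵢ−1)/(1+β(Kᵢ−1)) = 0.
g(0) = ΣzᵢKᵢ − 1 = 0.341 and g(1) = 1 − Σzᵢ/Kᵢ = -0.625, so a root lies in (0, 1).
Iterate (Newton) starting at β = 0.5:
  β = 0.500: g = -0.0678, g' = -0.705 → β = 0.404
  β = 0.404: g = -0.0007, g' = -0.697 → β = 0.403
Converged at β = 0.403.
Compositions from xᵢ = zᵢ/(1+β(Kᵢ−1)), yᵢ = Kᵢxᵢ:
  1: x = 0.250, y = 0.642
  2: x = 0.420, y = 0.275
  3: x = 0.329, y = 0.083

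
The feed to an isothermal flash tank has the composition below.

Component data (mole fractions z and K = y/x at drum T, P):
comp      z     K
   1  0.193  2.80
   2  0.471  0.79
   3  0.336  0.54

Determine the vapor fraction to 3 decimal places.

Rachford–Rice: g(ψ) = Σ zᵢ(Kᵢ−1)/(1+ψ(Kᵢ−1)) = 0.
Feasibility: ΣzᵢKᵢ = 1.094, Σzᵢ/Kᵢ = 1.287 — both > 1, two phases present.
Newton–Raphson from ψ = 0.5:
  ψ = 0.500: g = -0.1284, g' = -0.319 → ψ = 0.098
  ψ = 0.098: g = 0.0327, g' = -0.552 → ψ = 0.157
  ψ = 0.157: g = 0.0021, g' = -0.485 → ψ = 0.161
Converged at ψ = 0.161.

ψ = 0.161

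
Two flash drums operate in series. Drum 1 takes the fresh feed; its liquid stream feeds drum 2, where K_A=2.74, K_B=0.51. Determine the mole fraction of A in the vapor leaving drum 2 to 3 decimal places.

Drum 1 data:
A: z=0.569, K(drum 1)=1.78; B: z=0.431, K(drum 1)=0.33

Drum 1:
Let ψ₁ = V/F and solve Σ zᵢ(Kᵢ−1)/(1+ψ₁(Kᵢ−1)) = 0.
g(0) = ΣzᵢKᵢ − 1 = 0.155 and g(1) = 1 − Σzᵢ/Kᵢ = -0.626, so a root lies in (0, 1).
Binary case is linear: z₁(K₁−1)(1+ψ₁(K₂−1)) + z₂(K₂−1)(1+ψ₁(K₁−1)) = 0
⇒ ψ₁ = [z₁(K₁−1)+z₂(K₂−1)] / [−(K₁−1)(K₂−1)] = 0.1551/0.5226 = 0.297
Drum-1 compositions:
  A: x = 0.462, y = 0.822
  B: x = 0.538, y = 0.178
Drum-2 feed = drum-1 liquid: z₂ = (0.4621, 0.5379).
Drum 2:
Rachford–Rice: g(ψ₂) = Σ zᵢ(Kᵢ−1)/(1+ψ₂(Kᵢ−1)) = 0.
g(0) = ΣzᵢKᵢ − 1 = 0.540 and g(1) = 1 − Σzᵢ/Kᵢ = -0.223, so a root lies in (0, 1).
Iterate (Newton) starting at ψ₂ = 0.5:
  ψ₂ = 0.500: g = 0.0808, g' = -0.627 → ψ₂ = 0.629
  ψ₂ = 0.629: g = 0.0029, g' = -0.589 → ψ₂ = 0.634
Converged at ψ₂ = 0.634.
  A: x = 0.220, y = 0.602
  B: x = 0.780, y = 0.398

y_A (drum 2) = 0.602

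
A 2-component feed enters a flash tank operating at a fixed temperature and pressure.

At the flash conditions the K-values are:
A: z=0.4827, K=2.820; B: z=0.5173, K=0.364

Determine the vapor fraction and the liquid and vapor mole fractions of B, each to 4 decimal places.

ψ = 0.4747, x_B = 0.7410, y_B = 0.2697

Iterate (Newton) starting at ψ = 0.31:
  ψ = 0.3100: g = 0.15184, g' = -0.9781 → ψ = 0.4652
  ψ = 0.4652: g = 0.00845, g' = -0.8909 → ψ = 0.4747
Converged at ψ = 0.4747.
Compositions from xᵢ = zᵢ/(1+ψ(Kᵢ−1)), yᵢ = Kᵢxᵢ:
  A: x = 0.2590, y = 0.7303
  B: x = 0.7410, y = 0.2697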